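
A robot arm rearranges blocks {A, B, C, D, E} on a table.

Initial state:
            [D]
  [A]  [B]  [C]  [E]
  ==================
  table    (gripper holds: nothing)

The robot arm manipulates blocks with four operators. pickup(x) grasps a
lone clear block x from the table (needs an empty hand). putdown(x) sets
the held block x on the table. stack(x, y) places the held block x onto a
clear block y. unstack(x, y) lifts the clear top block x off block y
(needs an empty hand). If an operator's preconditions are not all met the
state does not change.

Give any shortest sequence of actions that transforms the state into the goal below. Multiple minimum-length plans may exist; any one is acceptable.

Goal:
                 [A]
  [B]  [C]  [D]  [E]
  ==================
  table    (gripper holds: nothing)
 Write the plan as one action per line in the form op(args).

step 1 (unstack(D, C)): towers=[A; B; C; E] holding=D
step 2 (putdown(D)): towers=[A; B; C; D; E] holding=-
step 3 (pickup(A)): towers=[B; C; D; E] holding=A
step 4 (stack(A, E)): towers=[B; C; D; E/A] holding=-
goal check: towers=[B; C; D; E/A] holding=- — reached (length 4, optimal by BFS)

unstack(D, C)
putdown(D)
pickup(A)
stack(A, E)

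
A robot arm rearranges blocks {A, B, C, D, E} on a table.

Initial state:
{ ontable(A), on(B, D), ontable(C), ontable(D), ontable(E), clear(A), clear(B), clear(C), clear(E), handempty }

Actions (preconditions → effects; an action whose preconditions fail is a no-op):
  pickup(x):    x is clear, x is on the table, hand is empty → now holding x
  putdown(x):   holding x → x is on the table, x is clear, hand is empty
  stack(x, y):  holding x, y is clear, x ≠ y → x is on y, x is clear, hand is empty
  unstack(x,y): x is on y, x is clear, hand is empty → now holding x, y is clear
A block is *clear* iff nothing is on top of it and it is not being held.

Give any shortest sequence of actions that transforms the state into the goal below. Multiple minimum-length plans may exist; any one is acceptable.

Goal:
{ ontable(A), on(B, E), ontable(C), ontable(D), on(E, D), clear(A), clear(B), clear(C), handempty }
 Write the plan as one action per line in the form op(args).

unstack(B, D)
putdown(B)
pickup(E)
stack(E, D)
pickup(B)
stack(B, E)

step 1 (unstack(B, D)): towers=[A; C; D; E] holding=B
step 2 (putdown(B)): towers=[A; B; C; D; E] holding=-
step 3 (pickup(E)): towers=[A; B; C; D] holding=E
step 4 (stack(E, D)): towers=[A; B; C; D/E] holding=-
step 5 (pickup(B)): towers=[A; C; D/E] holding=B
step 6 (stack(B, E)): towers=[A; C; D/E/B] holding=-
goal check: towers=[A; C; D/E/B] holding=- — reached (length 6, optimal by BFS)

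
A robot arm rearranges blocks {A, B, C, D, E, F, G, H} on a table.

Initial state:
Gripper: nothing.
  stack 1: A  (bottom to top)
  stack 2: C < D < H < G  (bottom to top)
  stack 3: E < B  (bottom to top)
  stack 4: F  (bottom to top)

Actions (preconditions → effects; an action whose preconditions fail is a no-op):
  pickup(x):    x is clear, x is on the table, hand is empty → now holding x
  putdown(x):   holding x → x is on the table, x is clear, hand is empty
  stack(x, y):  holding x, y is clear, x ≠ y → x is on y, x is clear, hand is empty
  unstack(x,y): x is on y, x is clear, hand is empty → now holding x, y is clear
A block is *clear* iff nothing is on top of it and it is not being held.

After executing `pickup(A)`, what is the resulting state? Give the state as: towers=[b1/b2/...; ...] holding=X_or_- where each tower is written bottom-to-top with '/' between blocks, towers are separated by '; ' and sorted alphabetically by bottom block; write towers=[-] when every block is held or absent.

towers=[C/D/H/G; E/B; F] holding=A

before: towers=[A; C/D/H/G; E/B; F] holding=-
pre[pickup(A)]: clear(A) yes, ontable(A) yes, handempty yes
all met → apply pickup(A)
after:  towers=[C/D/H/G; E/B; F] holding=A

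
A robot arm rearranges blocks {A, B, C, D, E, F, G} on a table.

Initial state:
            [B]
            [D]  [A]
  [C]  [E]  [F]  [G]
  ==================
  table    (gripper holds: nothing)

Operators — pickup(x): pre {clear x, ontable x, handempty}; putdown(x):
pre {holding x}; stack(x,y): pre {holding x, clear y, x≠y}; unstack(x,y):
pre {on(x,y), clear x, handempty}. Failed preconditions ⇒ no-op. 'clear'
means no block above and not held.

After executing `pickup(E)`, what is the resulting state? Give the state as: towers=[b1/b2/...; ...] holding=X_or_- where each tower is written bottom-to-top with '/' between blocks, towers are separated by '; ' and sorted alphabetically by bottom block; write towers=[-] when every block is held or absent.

before: towers=[C; E; F/D/B; G/A] holding=-
pre[pickup(E)]: clear(E) ✓, ontable(E) ✓, handempty ✓
all met → apply pickup(E)
after:  towers=[C; F/D/B; G/A] holding=E

towers=[C; F/D/B; G/A] holding=E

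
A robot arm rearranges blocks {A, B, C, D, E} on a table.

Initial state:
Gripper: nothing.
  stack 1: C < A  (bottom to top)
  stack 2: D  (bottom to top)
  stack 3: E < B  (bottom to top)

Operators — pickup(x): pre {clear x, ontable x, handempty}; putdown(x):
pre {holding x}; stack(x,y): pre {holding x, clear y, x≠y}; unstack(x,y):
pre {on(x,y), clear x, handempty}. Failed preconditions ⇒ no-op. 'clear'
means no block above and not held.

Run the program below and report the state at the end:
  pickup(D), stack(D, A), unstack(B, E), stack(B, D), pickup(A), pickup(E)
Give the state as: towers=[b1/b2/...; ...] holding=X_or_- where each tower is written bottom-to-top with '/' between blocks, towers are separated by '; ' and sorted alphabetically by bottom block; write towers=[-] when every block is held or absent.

towers=[C/A/D/B] holding=E

step 1 (pickup(D)): towers=[C/A; E/B] holding=D
step 2 (stack(D, A)): towers=[C/A/D; E/B] holding=-
step 3 (unstack(B, E)): towers=[C/A/D; E] holding=B
step 4 (stack(B, D)): towers=[C/A/D/B; E] holding=-
step 5 (pickup(A)) [no-op]: towers=[C/A/D/B; E] holding=-
step 6 (pickup(E)): towers=[C/A/D/B] holding=E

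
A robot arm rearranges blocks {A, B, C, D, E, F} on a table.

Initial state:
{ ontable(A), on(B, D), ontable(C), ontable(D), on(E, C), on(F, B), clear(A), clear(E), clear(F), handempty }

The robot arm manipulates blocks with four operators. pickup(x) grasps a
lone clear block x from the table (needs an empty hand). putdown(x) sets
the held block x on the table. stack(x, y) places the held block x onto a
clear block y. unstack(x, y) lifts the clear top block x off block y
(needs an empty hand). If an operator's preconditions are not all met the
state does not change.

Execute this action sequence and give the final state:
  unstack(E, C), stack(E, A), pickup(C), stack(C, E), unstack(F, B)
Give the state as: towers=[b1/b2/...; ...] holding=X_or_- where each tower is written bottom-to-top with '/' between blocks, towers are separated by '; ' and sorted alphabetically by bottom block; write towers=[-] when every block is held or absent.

towers=[A/E/C; D/B] holding=F

step 1 (unstack(E, C)): towers=[A; C; D/B/F] holding=E
step 2 (stack(E, A)): towers=[A/E; C; D/B/F] holding=-
step 3 (pickup(C)): towers=[A/E; D/B/F] holding=C
step 4 (stack(C, E)): towers=[A/E/C; D/B/F] holding=-
step 5 (unstack(F, B)): towers=[A/E/C; D/B] holding=F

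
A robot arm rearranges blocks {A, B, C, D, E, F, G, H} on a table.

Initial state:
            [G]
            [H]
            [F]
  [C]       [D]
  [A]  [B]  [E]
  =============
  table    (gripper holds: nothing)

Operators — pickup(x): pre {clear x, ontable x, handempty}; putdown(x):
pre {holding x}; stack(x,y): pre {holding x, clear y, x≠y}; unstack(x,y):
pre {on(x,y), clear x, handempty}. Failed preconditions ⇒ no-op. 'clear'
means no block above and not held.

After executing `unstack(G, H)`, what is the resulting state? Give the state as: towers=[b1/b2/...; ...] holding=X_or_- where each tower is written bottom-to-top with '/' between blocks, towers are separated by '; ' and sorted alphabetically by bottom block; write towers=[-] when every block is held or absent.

before: towers=[A/C; B; E/D/F/H/G] holding=-
pre[unstack(G, H)]: on(G,H) yes, clear(G) yes, handempty yes
all met → apply unstack(G, H)
after:  towers=[A/C; B; E/D/F/H] holding=G

towers=[A/C; B; E/D/F/H] holding=G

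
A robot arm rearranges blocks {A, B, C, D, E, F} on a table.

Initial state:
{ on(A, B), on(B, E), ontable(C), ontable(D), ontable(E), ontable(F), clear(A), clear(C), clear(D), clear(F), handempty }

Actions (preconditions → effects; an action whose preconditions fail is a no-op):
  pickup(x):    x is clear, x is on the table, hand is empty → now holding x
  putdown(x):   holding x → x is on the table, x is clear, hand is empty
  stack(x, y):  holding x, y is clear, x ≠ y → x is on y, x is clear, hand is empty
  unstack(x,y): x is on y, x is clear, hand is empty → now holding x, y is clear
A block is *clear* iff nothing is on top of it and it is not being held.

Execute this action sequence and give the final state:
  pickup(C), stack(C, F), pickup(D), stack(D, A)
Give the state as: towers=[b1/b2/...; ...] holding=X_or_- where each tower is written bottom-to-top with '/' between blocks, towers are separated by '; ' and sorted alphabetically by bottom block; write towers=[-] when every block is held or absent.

step 1 (pickup(C)): towers=[D; E/B/A; F] holding=C
step 2 (stack(C, F)): towers=[D; E/B/A; F/C] holding=-
step 3 (pickup(D)): towers=[E/B/A; F/C] holding=D
step 4 (stack(D, A)): towers=[E/B/A/D; F/C] holding=-

towers=[E/B/A/D; F/C] holding=-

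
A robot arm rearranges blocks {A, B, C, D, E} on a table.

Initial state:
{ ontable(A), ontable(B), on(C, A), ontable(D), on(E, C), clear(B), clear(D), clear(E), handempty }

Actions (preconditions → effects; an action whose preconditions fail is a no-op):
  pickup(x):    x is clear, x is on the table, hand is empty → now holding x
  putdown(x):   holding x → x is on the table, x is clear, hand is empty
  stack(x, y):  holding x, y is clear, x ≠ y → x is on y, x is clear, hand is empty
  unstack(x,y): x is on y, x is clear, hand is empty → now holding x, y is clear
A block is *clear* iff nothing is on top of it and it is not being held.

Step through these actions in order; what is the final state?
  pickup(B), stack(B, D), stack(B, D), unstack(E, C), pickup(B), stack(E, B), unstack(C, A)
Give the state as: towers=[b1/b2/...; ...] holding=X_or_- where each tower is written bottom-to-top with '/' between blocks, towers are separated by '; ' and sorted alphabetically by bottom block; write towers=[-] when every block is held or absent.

step 1 (pickup(B)): towers=[A/C/E; D] holding=B
step 2 (stack(B, D)): towers=[A/C/E; D/B] holding=-
step 3 (stack(B, D)) [no-op]: towers=[A/C/E; D/B] holding=-
step 4 (unstack(E, C)): towers=[A/C; D/B] holding=E
step 5 (pickup(B)) [no-op]: towers=[A/C; D/B] holding=E
step 6 (stack(E, B)): towers=[A/C; D/B/E] holding=-
step 7 (unstack(C, A)): towers=[A; D/B/E] holding=C

towers=[A; D/B/E] holding=C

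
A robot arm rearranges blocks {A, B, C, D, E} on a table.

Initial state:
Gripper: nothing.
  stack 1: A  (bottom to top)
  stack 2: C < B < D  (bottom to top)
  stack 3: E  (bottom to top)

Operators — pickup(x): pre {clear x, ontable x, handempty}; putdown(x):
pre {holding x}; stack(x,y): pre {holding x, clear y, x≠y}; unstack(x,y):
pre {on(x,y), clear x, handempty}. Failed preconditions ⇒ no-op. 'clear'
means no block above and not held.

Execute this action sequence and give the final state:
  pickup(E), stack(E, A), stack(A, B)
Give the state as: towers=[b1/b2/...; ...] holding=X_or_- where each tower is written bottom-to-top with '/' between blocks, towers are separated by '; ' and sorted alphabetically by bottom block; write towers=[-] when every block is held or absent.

towers=[A/E; C/B/D] holding=-

step 1 (pickup(E)): towers=[A; C/B/D] holding=E
step 2 (stack(E, A)): towers=[A/E; C/B/D] holding=-
step 3 (stack(A, B)) [no-op]: towers=[A/E; C/B/D] holding=-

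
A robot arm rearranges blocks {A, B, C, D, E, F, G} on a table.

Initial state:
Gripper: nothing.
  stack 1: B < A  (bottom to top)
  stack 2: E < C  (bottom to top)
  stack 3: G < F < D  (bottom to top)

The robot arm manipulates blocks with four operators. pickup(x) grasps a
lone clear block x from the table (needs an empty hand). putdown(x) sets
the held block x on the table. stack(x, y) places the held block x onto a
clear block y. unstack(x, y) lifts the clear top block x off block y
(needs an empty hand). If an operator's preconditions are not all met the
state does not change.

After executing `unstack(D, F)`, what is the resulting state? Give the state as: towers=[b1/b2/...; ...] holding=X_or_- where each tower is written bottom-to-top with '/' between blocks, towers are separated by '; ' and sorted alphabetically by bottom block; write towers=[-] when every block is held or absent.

towers=[B/A; E/C; G/F] holding=D

before: towers=[B/A; E/C; G/F/D] holding=-
pre[unstack(D, F)]: on(D,F) ✓, clear(D) ✓, handempty ✓
all met → apply unstack(D, F)
after:  towers=[B/A; E/C; G/F] holding=D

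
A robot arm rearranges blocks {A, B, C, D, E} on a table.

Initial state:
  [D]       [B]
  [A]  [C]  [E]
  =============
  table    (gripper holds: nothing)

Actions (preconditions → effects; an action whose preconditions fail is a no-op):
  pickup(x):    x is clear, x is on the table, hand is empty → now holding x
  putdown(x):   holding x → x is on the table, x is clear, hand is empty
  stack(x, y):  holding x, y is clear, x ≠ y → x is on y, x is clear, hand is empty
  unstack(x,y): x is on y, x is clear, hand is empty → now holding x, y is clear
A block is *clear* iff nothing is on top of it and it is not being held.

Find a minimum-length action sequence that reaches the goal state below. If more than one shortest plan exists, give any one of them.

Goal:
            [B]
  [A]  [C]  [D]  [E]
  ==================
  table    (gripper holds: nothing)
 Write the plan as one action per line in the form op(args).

step 1 (unstack(D, A)): towers=[A; C; E/B] holding=D
step 2 (putdown(D)): towers=[A; C; D; E/B] holding=-
step 3 (unstack(B, E)): towers=[A; C; D; E] holding=B
step 4 (stack(B, D)): towers=[A; C; D/B; E] holding=-
goal check: towers=[A; C; D/B; E] holding=- — reached (length 4, optimal by BFS)

unstack(D, A)
putdown(D)
unstack(B, E)
stack(B, D)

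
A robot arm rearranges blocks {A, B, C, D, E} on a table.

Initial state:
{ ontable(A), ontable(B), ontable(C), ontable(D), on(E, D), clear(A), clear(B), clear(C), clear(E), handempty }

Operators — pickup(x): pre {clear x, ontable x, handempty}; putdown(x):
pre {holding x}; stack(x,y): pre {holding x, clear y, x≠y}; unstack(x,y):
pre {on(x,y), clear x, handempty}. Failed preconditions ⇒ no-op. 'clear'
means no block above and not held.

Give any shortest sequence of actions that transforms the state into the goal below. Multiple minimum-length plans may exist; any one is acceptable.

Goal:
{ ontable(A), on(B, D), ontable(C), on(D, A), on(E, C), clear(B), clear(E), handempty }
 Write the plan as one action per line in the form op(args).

step 1 (unstack(E, D)): towers=[A; B; C; D] holding=E
step 2 (stack(E, C)): towers=[A; B; C/E; D] holding=-
step 3 (pickup(D)): towers=[A; B; C/E] holding=D
step 4 (stack(D, A)): towers=[A/D; B; C/E] holding=-
step 5 (pickup(B)): towers=[A/D; C/E] holding=B
step 6 (stack(B, D)): towers=[A/D/B; C/E] holding=-
goal check: towers=[A/D/B; C/E] holding=- — reached (length 6, optimal by BFS)

unstack(E, D)
stack(E, C)
pickup(D)
stack(D, A)
pickup(B)
stack(B, D)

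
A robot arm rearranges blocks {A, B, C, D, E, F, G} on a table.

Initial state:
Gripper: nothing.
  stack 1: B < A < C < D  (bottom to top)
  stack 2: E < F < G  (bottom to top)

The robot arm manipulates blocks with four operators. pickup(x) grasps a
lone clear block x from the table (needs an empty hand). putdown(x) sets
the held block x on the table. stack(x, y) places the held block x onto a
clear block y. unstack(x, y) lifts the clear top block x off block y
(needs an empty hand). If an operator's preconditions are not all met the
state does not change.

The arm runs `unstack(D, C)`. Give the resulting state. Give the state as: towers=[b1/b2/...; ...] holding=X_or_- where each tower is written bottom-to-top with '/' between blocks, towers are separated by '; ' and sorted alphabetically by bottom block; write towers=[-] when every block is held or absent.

before: towers=[B/A/C/D; E/F/G] holding=-
pre[unstack(D, C)]: on(D,C) yes, clear(D) yes, handempty yes
all met → apply unstack(D, C)
after:  towers=[B/A/C; E/F/G] holding=D

towers=[B/A/C; E/F/G] holding=D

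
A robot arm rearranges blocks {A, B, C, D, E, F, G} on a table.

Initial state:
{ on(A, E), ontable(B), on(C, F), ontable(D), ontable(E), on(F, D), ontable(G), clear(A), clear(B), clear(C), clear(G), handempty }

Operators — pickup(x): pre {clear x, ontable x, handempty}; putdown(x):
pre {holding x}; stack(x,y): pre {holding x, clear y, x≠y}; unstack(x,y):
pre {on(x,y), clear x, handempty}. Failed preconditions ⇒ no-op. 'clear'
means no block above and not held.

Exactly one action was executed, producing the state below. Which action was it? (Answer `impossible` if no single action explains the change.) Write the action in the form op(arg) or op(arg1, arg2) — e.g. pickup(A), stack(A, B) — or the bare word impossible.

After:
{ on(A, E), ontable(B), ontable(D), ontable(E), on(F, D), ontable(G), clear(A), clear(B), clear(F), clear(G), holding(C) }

target: towers=[B; D/F; E/A; G] holding=C
         pickup(B) → towers=[D/F/C; E/A; G] holding=B
         pickup(G) → towers=[B; D/F/C; E/A] holding=G
     unstack(A, E) → towers=[B; D/F/C; E; G] holding=A
     unstack(C, F) → towers=[B; D/F; E/A; G] holding=C  ← match

unstack(C, F)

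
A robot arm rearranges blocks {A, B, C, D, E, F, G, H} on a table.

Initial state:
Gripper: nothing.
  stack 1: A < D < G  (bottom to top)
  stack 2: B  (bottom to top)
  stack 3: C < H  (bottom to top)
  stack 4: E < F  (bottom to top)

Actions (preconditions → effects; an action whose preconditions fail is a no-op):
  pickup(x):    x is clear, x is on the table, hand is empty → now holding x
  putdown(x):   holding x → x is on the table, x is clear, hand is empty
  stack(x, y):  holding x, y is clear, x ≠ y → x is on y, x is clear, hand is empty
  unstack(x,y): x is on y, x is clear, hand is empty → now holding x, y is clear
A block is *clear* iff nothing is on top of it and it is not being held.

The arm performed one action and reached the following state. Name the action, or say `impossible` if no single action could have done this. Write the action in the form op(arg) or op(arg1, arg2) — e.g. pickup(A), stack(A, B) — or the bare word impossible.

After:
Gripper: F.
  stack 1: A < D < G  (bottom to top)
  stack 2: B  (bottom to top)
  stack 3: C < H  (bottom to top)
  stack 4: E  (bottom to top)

unstack(F, E)

target: towers=[A/D/G; B; C/H; E] holding=F
     unstack(G, D) → towers=[A/D; B; C/H; E/F] holding=G
     unstack(H, C) → towers=[A/D/G; B; C; E/F] holding=H
         pickup(B) → towers=[A/D/G; C/H; E/F] holding=B
     unstack(F, E) → towers=[A/D/G; B; C/H; E] holding=F  ← match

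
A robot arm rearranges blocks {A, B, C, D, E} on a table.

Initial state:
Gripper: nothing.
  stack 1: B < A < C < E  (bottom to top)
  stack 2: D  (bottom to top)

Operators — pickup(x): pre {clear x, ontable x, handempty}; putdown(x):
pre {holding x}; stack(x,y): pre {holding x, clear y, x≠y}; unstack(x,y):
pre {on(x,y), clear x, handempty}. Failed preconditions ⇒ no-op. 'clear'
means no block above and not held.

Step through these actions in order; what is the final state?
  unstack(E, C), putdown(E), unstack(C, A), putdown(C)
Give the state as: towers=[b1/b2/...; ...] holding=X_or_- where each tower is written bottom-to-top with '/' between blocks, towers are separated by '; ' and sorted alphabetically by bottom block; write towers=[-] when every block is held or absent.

step 1 (unstack(E, C)): towers=[B/A/C; D] holding=E
step 2 (putdown(E)): towers=[B/A/C; D; E] holding=-
step 3 (unstack(C, A)): towers=[B/A; D; E] holding=C
step 4 (putdown(C)): towers=[B/A; C; D; E] holding=-

towers=[B/A; C; D; E] holding=-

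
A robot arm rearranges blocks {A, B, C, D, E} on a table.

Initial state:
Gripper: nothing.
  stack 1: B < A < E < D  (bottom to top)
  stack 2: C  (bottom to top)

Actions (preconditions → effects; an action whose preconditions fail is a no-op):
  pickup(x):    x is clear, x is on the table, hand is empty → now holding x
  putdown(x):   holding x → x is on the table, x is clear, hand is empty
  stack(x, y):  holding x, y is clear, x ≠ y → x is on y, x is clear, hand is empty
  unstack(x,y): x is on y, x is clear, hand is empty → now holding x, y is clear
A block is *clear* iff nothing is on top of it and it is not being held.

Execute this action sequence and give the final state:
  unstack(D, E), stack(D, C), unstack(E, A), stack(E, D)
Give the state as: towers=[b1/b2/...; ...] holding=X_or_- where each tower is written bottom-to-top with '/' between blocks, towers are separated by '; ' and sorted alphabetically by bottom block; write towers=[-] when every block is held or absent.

step 1 (unstack(D, E)): towers=[B/A/E; C] holding=D
step 2 (stack(D, C)): towers=[B/A/E; C/D] holding=-
step 3 (unstack(E, A)): towers=[B/A; C/D] holding=E
step 4 (stack(E, D)): towers=[B/A; C/D/E] holding=-

towers=[B/A; C/D/E] holding=-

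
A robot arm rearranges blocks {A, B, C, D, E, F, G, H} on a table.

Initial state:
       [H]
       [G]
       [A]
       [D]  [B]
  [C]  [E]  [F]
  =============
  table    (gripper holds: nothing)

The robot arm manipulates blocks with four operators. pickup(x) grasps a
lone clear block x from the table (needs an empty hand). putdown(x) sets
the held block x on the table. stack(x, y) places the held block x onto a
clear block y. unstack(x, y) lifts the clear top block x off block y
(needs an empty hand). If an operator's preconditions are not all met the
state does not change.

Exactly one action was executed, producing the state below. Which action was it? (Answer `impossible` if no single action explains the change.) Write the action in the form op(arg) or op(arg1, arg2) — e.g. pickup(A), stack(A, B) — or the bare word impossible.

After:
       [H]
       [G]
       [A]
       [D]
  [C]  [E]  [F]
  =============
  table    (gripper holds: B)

unstack(B, F)

target: towers=[C; E/D/A/G/H; F] holding=B
     unstack(H, G) → towers=[C; E/D/A/G; F/B] holding=H
     unstack(B, F) → towers=[C; E/D/A/G/H; F] holding=B  ← match
         pickup(C) → towers=[E/D/A/G/H; F/B] holding=C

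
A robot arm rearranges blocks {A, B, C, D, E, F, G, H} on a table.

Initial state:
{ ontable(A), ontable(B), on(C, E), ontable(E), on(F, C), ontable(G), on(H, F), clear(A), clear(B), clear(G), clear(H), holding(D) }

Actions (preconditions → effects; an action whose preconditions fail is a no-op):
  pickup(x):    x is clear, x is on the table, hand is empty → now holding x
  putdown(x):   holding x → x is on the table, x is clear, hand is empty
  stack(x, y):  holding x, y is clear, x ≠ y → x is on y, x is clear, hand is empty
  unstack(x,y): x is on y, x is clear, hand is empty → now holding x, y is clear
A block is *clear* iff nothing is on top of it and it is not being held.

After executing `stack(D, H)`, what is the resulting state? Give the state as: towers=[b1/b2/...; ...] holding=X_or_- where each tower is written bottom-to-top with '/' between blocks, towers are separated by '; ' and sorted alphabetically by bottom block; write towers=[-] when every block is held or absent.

towers=[A; B; E/C/F/H/D; G] holding=-

before: towers=[A; B; E/C/F/H; G] holding=D
pre[stack(D, H)]: holding(D) yes, clear(H) yes, D≠H yes
all met → apply stack(D, H)
after:  towers=[A; B; E/C/F/H/D; G] holding=-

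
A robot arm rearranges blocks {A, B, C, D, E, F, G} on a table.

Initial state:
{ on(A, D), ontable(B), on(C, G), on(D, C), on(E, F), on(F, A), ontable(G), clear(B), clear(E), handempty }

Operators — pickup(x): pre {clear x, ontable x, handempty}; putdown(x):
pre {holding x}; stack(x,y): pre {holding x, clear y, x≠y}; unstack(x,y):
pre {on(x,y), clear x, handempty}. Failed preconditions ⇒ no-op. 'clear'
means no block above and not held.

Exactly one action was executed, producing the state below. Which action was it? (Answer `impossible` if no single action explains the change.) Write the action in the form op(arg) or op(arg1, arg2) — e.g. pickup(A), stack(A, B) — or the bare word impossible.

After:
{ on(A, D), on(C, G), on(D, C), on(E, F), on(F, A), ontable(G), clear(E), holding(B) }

target: towers=[G/C/D/A/F/E] holding=B
         pickup(B) → towers=[G/C/D/A/F/E] holding=B  ← match
     unstack(E, F) → towers=[B; G/C/D/A/F] holding=E

pickup(B)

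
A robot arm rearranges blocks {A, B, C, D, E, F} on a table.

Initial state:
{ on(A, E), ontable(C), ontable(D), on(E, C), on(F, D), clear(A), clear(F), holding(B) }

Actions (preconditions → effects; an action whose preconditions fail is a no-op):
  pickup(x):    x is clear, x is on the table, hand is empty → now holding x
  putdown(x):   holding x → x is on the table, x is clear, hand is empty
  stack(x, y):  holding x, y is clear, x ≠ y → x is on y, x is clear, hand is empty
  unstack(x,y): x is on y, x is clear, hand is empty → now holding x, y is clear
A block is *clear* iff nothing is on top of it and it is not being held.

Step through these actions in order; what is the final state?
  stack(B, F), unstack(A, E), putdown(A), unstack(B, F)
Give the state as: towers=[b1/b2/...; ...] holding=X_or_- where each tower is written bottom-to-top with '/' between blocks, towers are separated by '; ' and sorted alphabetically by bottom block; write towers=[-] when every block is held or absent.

step 1 (stack(B, F)): towers=[C/E/A; D/F/B] holding=-
step 2 (unstack(A, E)): towers=[C/E; D/F/B] holding=A
step 3 (putdown(A)): towers=[A; C/E; D/F/B] holding=-
step 4 (unstack(B, F)): towers=[A; C/E; D/F] holding=B

towers=[A; C/E; D/F] holding=B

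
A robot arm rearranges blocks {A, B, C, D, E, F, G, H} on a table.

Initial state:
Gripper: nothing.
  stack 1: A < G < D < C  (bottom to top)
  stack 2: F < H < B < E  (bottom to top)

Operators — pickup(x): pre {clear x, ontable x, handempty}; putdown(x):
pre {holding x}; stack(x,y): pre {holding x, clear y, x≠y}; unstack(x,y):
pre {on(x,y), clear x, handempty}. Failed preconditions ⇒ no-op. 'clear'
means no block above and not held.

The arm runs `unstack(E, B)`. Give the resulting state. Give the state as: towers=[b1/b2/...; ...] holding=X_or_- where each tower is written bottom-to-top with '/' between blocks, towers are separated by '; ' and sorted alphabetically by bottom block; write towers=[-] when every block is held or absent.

towers=[A/G/D/C; F/H/B] holding=E

before: towers=[A/G/D/C; F/H/B/E] holding=-
pre[unstack(E, B)]: on(E,B) ok, clear(E) ok, handempty ok
all met → apply unstack(E, B)
after:  towers=[A/G/D/C; F/H/B] holding=E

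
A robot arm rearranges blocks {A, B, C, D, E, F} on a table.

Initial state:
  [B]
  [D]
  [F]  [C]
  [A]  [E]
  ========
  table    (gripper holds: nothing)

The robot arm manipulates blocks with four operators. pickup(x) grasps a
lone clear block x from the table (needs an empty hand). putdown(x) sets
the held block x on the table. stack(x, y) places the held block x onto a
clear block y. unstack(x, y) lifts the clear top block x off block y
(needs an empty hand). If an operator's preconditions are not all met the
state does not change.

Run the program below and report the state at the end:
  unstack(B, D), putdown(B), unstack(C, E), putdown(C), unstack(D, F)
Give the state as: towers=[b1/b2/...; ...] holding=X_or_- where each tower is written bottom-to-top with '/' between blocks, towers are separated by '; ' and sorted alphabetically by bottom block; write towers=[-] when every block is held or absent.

towers=[A/F; B; C; E] holding=D

step 1 (unstack(B, D)): towers=[A/F/D; E/C] holding=B
step 2 (putdown(B)): towers=[A/F/D; B; E/C] holding=-
step 3 (unstack(C, E)): towers=[A/F/D; B; E] holding=C
step 4 (putdown(C)): towers=[A/F/D; B; C; E] holding=-
step 5 (unstack(D, F)): towers=[A/F; B; C; E] holding=D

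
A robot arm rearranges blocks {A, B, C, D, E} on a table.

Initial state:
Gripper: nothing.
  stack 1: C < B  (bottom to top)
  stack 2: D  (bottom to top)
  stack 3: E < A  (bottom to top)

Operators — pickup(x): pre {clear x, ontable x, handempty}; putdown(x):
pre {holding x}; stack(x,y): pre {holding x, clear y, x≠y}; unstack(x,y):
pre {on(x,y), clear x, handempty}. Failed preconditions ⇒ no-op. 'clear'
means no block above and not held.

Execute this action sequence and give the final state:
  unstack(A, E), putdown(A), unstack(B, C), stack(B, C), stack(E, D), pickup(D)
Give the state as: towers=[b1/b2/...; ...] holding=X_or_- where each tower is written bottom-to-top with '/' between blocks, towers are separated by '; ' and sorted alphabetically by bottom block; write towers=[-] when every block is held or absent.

towers=[A; C/B; E] holding=D

step 1 (unstack(A, E)): towers=[C/B; D; E] holding=A
step 2 (putdown(A)): towers=[A; C/B; D; E] holding=-
step 3 (unstack(B, C)): towers=[A; C; D; E] holding=B
step 4 (stack(B, C)): towers=[A; C/B; D; E] holding=-
step 5 (stack(E, D)) [no-op]: towers=[A; C/B; D; E] holding=-
step 6 (pickup(D)): towers=[A; C/B; E] holding=D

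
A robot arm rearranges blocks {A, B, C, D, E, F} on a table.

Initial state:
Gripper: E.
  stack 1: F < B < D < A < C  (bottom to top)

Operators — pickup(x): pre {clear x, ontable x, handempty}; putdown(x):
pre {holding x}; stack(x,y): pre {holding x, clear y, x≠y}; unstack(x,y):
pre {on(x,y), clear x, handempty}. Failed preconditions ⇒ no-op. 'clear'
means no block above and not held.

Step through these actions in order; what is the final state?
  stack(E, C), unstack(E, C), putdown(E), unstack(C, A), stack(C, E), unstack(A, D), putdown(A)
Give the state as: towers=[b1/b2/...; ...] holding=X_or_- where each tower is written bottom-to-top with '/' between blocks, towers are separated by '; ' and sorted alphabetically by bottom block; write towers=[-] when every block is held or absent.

step 1 (stack(E, C)): towers=[F/B/D/A/C/E] holding=-
step 2 (unstack(E, C)): towers=[F/B/D/A/C] holding=E
step 3 (putdown(E)): towers=[E; F/B/D/A/C] holding=-
step 4 (unstack(C, A)): towers=[E; F/B/D/A] holding=C
step 5 (stack(C, E)): towers=[E/C; F/B/D/A] holding=-
step 6 (unstack(A, D)): towers=[E/C; F/B/D] holding=A
step 7 (putdown(A)): towers=[A; E/C; F/B/D] holding=-

towers=[A; E/C; F/B/D] holding=-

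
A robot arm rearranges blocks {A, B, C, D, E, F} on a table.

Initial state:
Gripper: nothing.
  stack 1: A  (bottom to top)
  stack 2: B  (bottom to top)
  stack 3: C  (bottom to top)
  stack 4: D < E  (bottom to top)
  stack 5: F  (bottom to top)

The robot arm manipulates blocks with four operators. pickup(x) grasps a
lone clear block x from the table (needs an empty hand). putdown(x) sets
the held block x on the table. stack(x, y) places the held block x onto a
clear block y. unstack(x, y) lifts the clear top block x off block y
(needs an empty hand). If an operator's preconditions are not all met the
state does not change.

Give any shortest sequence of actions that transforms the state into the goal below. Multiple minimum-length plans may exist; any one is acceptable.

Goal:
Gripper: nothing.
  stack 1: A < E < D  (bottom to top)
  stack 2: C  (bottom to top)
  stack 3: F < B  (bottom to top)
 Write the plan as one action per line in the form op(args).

step 1 (pickup(B)): towers=[A; C; D/E; F] holding=B
step 2 (stack(B, F)): towers=[A; C; D/E; F/B] holding=-
step 3 (unstack(E, D)): towers=[A; C; D; F/B] holding=E
step 4 (stack(E, A)): towers=[A/E; C; D; F/B] holding=-
step 5 (pickup(D)): towers=[A/E; C; F/B] holding=D
step 6 (stack(D, E)): towers=[A/E/D; C; F/B] holding=-
goal check: towers=[A/E/D; C; F/B] holding=- — reached (length 6, optimal by BFS)

pickup(B)
stack(B, F)
unstack(E, D)
stack(E, A)
pickup(D)
stack(D, E)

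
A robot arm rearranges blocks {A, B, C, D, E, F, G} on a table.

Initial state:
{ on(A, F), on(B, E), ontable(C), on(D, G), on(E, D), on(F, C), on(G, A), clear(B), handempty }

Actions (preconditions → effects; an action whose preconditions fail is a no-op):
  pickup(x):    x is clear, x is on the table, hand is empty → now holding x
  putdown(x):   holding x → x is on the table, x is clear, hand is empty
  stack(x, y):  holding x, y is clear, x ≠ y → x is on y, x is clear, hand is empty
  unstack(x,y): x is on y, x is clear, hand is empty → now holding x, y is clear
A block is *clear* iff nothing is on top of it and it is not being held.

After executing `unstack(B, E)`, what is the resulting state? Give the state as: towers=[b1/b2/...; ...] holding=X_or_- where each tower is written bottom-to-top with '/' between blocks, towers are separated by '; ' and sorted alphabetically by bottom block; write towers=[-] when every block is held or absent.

before: towers=[C/F/A/G/D/E/B] holding=-
pre[unstack(B, E)]: on(B,E) ok, clear(B) ok, handempty ok
all met → apply unstack(B, E)
after:  towers=[C/F/A/G/D/E] holding=B

towers=[C/F/A/G/D/E] holding=B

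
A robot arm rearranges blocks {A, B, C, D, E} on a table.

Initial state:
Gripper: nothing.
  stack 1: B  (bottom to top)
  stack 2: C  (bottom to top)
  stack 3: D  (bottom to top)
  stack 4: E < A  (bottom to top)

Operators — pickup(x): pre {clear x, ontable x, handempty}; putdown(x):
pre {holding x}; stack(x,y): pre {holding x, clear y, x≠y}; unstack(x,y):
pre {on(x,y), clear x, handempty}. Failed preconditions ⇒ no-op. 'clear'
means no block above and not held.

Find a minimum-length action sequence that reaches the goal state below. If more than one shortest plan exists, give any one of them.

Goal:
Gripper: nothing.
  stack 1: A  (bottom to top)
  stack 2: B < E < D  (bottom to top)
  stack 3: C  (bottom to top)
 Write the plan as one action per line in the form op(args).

unstack(A, E)
putdown(A)
pickup(E)
stack(E, B)
pickup(D)
stack(D, E)

step 1 (unstack(A, E)): towers=[B; C; D; E] holding=A
step 2 (putdown(A)): towers=[A; B; C; D; E] holding=-
step 3 (pickup(E)): towers=[A; B; C; D] holding=E
step 4 (stack(E, B)): towers=[A; B/E; C; D] holding=-
step 5 (pickup(D)): towers=[A; B/E; C] holding=D
step 6 (stack(D, E)): towers=[A; B/E/D; C] holding=-
goal check: towers=[A; B/E/D; C] holding=- — reached (length 6, optimal by BFS)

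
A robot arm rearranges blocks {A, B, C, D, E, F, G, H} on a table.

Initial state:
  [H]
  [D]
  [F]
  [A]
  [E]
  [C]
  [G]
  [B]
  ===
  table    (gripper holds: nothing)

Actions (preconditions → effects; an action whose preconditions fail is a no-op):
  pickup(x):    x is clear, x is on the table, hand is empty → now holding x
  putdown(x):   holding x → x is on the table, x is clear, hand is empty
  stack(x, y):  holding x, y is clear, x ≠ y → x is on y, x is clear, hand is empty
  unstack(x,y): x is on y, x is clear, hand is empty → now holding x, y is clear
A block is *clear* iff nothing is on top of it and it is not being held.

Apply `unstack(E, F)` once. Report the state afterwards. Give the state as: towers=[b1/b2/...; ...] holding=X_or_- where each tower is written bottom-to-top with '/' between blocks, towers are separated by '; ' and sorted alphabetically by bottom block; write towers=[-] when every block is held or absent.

before: towers=[B/G/C/E/A/F/D/H] holding=-
pre[unstack(E, F)]: on(E,F) no, clear(E) no, handempty yes
on(E,F), clear(E) unmet → unstack(E, F) is a no-op
after:  towers=[B/G/C/E/A/F/D/H] holding=-

towers=[B/G/C/E/A/F/D/H] holding=-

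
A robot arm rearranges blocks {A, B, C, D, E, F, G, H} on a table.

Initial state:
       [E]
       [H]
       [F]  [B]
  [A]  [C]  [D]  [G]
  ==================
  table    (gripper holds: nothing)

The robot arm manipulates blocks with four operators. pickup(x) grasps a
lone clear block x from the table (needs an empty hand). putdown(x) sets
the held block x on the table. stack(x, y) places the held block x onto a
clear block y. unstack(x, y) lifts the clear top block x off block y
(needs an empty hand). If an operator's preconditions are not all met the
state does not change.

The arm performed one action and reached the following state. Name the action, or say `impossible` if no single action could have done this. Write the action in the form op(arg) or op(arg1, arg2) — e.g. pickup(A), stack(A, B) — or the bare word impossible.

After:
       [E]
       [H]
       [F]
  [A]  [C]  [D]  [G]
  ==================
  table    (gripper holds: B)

target: towers=[A; C/F/H/E; D; G] holding=B
         pickup(G) → towers=[A; C/F/H/E; D/B] holding=G
         pickup(A) → towers=[C/F/H/E; D/B; G] holding=A
     unstack(E, H) → towers=[A; C/F/H; D/B; G] holding=E
     unstack(B, D) → towers=[A; C/F/H/E; D; G] holding=B  ← match

unstack(B, D)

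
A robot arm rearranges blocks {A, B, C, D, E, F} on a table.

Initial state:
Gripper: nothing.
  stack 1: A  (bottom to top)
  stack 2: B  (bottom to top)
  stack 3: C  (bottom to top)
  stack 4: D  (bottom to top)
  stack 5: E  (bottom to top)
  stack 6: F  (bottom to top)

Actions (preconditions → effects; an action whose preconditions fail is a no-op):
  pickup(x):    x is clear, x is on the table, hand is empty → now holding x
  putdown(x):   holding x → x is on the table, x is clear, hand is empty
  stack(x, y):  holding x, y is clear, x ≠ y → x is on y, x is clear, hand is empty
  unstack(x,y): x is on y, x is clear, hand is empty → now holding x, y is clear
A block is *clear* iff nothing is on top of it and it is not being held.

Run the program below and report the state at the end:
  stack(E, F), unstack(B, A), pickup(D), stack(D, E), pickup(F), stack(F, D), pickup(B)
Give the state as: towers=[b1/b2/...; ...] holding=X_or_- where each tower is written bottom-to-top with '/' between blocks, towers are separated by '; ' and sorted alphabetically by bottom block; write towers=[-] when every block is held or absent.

step 1 (stack(E, F)) [no-op]: towers=[A; B; C; D; E; F] holding=-
step 2 (unstack(B, A)) [no-op]: towers=[A; B; C; D; E; F] holding=-
step 3 (pickup(D)): towers=[A; B; C; E; F] holding=D
step 4 (stack(D, E)): towers=[A; B; C; E/D; F] holding=-
step 5 (pickup(F)): towers=[A; B; C; E/D] holding=F
step 6 (stack(F, D)): towers=[A; B; C; E/D/F] holding=-
step 7 (pickup(B)): towers=[A; C; E/D/F] holding=B

towers=[A; C; E/D/F] holding=B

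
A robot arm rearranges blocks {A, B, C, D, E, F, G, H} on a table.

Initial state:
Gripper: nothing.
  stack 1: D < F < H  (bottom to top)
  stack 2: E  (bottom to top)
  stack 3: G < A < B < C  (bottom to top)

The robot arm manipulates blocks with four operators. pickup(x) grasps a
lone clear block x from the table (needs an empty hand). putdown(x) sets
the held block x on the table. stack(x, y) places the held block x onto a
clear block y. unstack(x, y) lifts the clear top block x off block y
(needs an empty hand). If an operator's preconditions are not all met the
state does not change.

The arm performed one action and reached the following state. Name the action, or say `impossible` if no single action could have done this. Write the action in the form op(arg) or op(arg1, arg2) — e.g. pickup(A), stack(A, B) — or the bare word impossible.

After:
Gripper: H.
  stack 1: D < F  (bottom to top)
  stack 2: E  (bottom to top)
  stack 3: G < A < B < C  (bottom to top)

target: towers=[D/F; E; G/A/B/C] holding=H
         pickup(E) → towers=[D/F/H; G/A/B/C] holding=E
     unstack(H, F) → towers=[D/F; E; G/A/B/C] holding=H  ← match
     unstack(C, B) → towers=[D/F/H; E; G/A/B] holding=C

unstack(H, F)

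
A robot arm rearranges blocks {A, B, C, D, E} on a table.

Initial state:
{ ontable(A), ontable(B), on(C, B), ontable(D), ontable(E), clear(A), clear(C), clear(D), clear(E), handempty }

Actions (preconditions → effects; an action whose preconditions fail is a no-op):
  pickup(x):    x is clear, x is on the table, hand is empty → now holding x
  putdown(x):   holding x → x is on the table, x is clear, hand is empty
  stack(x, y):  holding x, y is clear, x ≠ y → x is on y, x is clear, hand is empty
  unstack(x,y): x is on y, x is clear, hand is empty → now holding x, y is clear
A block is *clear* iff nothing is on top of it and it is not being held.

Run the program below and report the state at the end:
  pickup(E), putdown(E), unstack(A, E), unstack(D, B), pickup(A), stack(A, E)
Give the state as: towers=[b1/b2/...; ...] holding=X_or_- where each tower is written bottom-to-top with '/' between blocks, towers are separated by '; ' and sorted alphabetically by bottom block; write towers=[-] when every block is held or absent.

step 1 (pickup(E)): towers=[A; B/C; D] holding=E
step 2 (putdown(E)): towers=[A; B/C; D; E] holding=-
step 3 (unstack(A, E)) [no-op]: towers=[A; B/C; D; E] holding=-
step 4 (unstack(D, B)) [no-op]: towers=[A; B/C; D; E] holding=-
step 5 (pickup(A)): towers=[B/C; D; E] holding=A
step 6 (stack(A, E)): towers=[B/C; D; E/A] holding=-

towers=[B/C; D; E/A] holding=-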